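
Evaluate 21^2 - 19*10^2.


x^2 - d*y^2
= 21^2 - 19*10^2
= 441 - 1900
= -1459

-1459


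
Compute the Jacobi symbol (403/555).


Compute (403/555) via quadratic reciprocity:
  reciprocity: (403/555) -> -(555/403)
  reduce: (152/403)
  pull out 2: (2/403) = -1  (since 403 mod 8 = 3)
  pull out 2: (2/403) = -1  (since 403 mod 8 = 3)
  pull out 2: (2/403) = -1  (since 403 mod 8 = 3)
  reciprocity: (19/403) -> -(403/19)
  reduce: (4/19)
  pull out 2: (2/19) = -1  (since 19 mod 8 = 3)
  pull out 2: (2/19) = -1  (since 19 mod 8 = 3)
  (1/19) = 1
Product of signs = -1

-1


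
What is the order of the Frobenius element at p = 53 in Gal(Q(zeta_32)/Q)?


The Frobenius at p in Gal(Q(zeta_n)/Q) = (Z/nZ)* is the class of p, so its order is ord_32(53), the smallest k >= 1 with 53^k = 1 mod 32.
n = 32 = 2^5, phi(32) = 16; the order divides phi(n).
Divisors of 16: 1, 2, 4, 8, 16
Repeated squaring mod 32: 53^1 = 21, 53^2 = 25, 53^4 = 17, 53^8 = 1, 53^16 = 1
Test divisors in increasing order:
  k=1: 53^1 = 21 mod 32
  k=2: 53^2 = 25 mod 32
  k=4: 53^4 = 17 mod 32
  k=8: 53^8 = 1 mod 32  <- first divisor giving 1
Order = 8

8


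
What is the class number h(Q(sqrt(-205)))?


K = Q(sqrt(-205)). d mod 4 = 3, so D = disc(K) = 4d = -820
h(K) equals the number of primitive reduced positive-definite forms (a, b, c) = a*x^2 + b*x*y + c*y^2 with b^2 - 4ac = D,
where reduced means |b| <= a <= c, with b >= 0 whenever |b| = a or a = c, and primitive means gcd(a, b, c) = 1.
Reduced forces 3a^2 <= |D| = 820, so 1 <= a <= 16; b must have the parity of D, and c = (b^2 - D)/(4a) must be an integer >= a.
Enumerate a = 1..16, b in [-a, a]:
  a=1: (1, 0, 205)  [1]
  a=2: (2, 2, 103)  [1]
  a=3..4: none
  a=5: (5, 0, 41)  [1]
  a=6..9: none
  a=10: (10, 10, 23)  [1]
  a=11: (11, -4, 19), (11, 4, 19)  [2]
  a=12: none
  a=13: (13, -8, 17), (13, 8, 17)  [2]
  a=14..16: none
Total reduced forms: 1 + 1 + 1 + 1 + 2 + 2 = 8
h = 8

8


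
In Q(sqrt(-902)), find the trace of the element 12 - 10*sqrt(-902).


Tr(a + b*sqrt(d)) = (a + b*sqrt(d)) + (a - b*sqrt(d)) = 2a
= 2 * (12)
= 24

24


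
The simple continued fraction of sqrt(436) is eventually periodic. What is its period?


Run the CF algorithm for sqrt(436).
a_0 = floor(sqrt(436)) = 20; set m_0=0, q_0=1.
Recurrence: m' = q*a - m,  q' = (d - m'^2)/q,  a' = floor((a_0 + m')/q').
  step 1: m=20, q=36, a=1
  step 2: m=16, q=5, a=7
  step 3: m=19, q=15, a=2
  step 4: m=11, q=21, a=1
  step 5: m=10, q=16, a=1
  step 6: m=6, q=25, a=1
  step 7: m=19, q=3, a=13
  step 8: m=20, q=12, a=3
  step 9: m=16, q=15, a=2
  step 10: m=14, q=16, a=2
  step 11: m=18, q=7, a=5
  step 12: m=17, q=21, a=1
  step 13: m=4, q=20, a=1
  step 14: m=16, q=9, a=4
  step 15: m=20, q=4, a=10
  step 16: m=20, q=9, a=4
  step 17: m=16, q=20, a=1
  step 18: m=4, q=21, a=1
  step 19: m=17, q=7, a=5
  step 20: m=18, q=16, a=2
  step 21: m=14, q=15, a=2
  step 22: m=16, q=12, a=3
  step 23: m=20, q=3, a=13
  step 24: m=19, q=25, a=1
  step 25: m=6, q=16, a=1
  step 26: m=10, q=21, a=1
  step 27: m=11, q=15, a=2
  step 28: m=19, q=5, a=7
  step 29: m=16, q=36, a=1
  step 30: m=20, q=1, a=40
a_30 = 2*a_0 = 40, so the period closes here.
sqrt(436) = [20; 1, 7, 2, 1, 1, 1, 13, 3, 2, 2, 5, 1, 1, 4, 10, 4, 1, 1, 5, 2, 2, 3, 13, 1, 1, 1, 2, 7, 1, 40]
Period length = 30

30


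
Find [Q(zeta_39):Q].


The degree equals Euler's totient phi(39).
39 = 3 * 13
phi(39) = 24

24


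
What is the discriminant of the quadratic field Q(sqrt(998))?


For K = Q(sqrt(d)) with d squarefree: disc(K) = d if d = 1 mod 4, and disc(K) = 4d if d = 2 or 3 mod 4.
Here d = 998, and d mod 4 = 2.
d = 2 mod 4, not 1 (O_K = Z[sqrt(d)]), so disc(K) = 4d = 4 * (998) = 3992

3992


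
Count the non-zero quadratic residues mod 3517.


For prime p, the number of non-zero quadratic residues is (p-1)/2.
= (3517-1)/2
= 1758

1758


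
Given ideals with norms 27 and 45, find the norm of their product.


N(IJ) = N(I) * N(J)
= 27 * 45
= 1215

1215


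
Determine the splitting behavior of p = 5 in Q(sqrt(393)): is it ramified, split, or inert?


K = Q(sqrt(393)). Since d mod 4 = 1, disc(K) = 393.
Check p | disc: 393 mod 5 = 3.
p does not divide disc. Compute Legendre symbol (d/p):
3^((5-1)/2) mod 5 = -1
(d/p) = -1, so p is inert: (p) stays prime with e=1, f=2, g=1.
Therefore p is inert.

inert


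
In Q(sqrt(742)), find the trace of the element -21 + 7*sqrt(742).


Tr(a + b*sqrt(d)) = (a + b*sqrt(d)) + (a - b*sqrt(d)) = 2a
= 2 * (-21)
= -42

-42


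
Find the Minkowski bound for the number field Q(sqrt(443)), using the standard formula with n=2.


d = 443, d mod 4 = 3, so disc(K) = 4d = 1772; |disc(K)| = 1772
Real quadratic field, so n = 2, s = r2 = 0, r1 = 2
M = (n!/n^n) * (4/pi)^s * sqrt(|disc(K)|) = (2!/2^2) * (4/pi)^0 * sqrt(1772)
= 0.5 * 1.000000 * 42.095130
= 21.0476

21.0476


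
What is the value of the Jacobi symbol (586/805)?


Compute (586/805) via quadratic reciprocity:
  pull out 2: (2/805) = -1  (since 805 mod 8 = 5)
  reciprocity: (293/805) -> +(805/293)
  reduce: (219/293)
  reciprocity: (219/293) -> +(293/219)
  reduce: (74/219)
  pull out 2: (2/219) = -1  (since 219 mod 8 = 3)
  reciprocity: (37/219) -> +(219/37)
  reduce: (34/37)
  pull out 2: (2/37) = -1  (since 37 mod 8 = 5)
  reciprocity: (17/37) -> +(37/17)
  reduce: (3/17)
  reciprocity: (3/17) -> +(17/3)
  reduce: (2/3)
  pull out 2: (2/3) = -1  (since 3 mod 8 = 3)
  (1/3) = 1
Product of signs = 1

1


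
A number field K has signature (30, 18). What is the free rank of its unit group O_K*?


By Dirichlet's unit theorem:
rank = r1 + r2 - 1
= 30 + 18 - 1
= 47

47


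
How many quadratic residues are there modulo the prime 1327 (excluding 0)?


For prime p, the number of non-zero quadratic residues is (p-1)/2.
= (1327-1)/2
= 663

663


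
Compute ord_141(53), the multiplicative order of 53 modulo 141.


We want ord_141(53), the smallest k >= 1 with 53^k = 1 mod 141.
n = 141 = 3 * 47, phi(141) = 92; the order divides phi(n).
Divisors of 92: 1, 2, 4, 23, 46, 92
Repeated squaring mod 141: 53^1 = 53, 53^2 = 130, 53^4 = 121, 53^8 = 118, 53^16 = 106, 53^32 = 97, 53^64 = 103
Test divisors in increasing order:
  k=1: 53^1 = 53 mod 141
  k=2: 53^2 = 130 mod 141
  k=4: 53^4 = 121 mod 141
  k=23: 53^23 = 106 * 121 * 130 * 53 = 95 mod 141
  k=46: 53^46 = 97 * 118 * 121 * 130 = 1 mod 141  <- first divisor giving 1
Order = 46

46


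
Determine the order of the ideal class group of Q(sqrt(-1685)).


K = Q(sqrt(-1685)). d mod 4 = 3, so D = disc(K) = 4d = -6740
h(K) equals the number of primitive reduced positive-definite forms (a, b, c) = a*x^2 + b*x*y + c*y^2 with b^2 - 4ac = D,
where reduced means |b| <= a <= c, with b >= 0 whenever |b| = a or a = c, and primitive means gcd(a, b, c) = 1.
Reduced forces 3a^2 <= |D| = 6740, so 1 <= a <= 47; b must have the parity of D, and c = (b^2 - D)/(4a) must be an integer >= a.
Enumerate a = 1..47, b in [-a, a]:
  a=1: (1, 0, 1685)  [1]
  a=2: (2, 2, 843)  [1]
  a=3: (3, -2, 562), (3, 2, 562)  [2]
  a=4: none
  a=5: (5, 0, 337)  [1]
  a=6: (6, -2, 281), (6, 2, 281)  [2]
  a=7: (7, -6, 242), (7, 6, 242)  [2]
  a=8: none
  a=9: (9, -8, 189), (9, 8, 189)  [2]
  a=10: (10, 10, 171)  [1]
  a=11: (11, -6, 154), (11, 6, 154)  [2]
  a=12..13: none
  a=14: (14, -6, 121), (14, 6, 121)  [2]
  a=15: (15, -10, 114), (15, 10, 114)  [2]
  a=16: none
  a=17: (17, -14, 102), (17, 14, 102)  [2]
  a=18: (18, -10, 95), (18, 10, 95)  [2]
  a=19: (19, -10, 90), (19, 10, 90)  [2]
  a=20: none
  a=21: (21, -20, 85), (21, -8, 81), (21, 8, 81), (21, 20, 85)  [4]
  a=22: (22, -6, 77), (22, 6, 77)  [2]
  a=23..26: none
  a=27: (27, -8, 63), (27, 8, 63)  [2]
  a=28..29: none
  a=30: (30, -10, 57), (30, 10, 57)  [2]
  a=31: (31, -24, 59), (31, 24, 59)  [2]
  a=32: none
  a=33: (33, -28, 57), (33, -16, 53), (33, 16, 53), (33, 28, 57)  [4]
  a=34: (34, -14, 51), (34, 14, 51)  [2]
  a=35: (35, -20, 51), (35, 20, 51)  [2]
  a=36..37: none
  a=38: (38, -10, 45), (38, 10, 45)  [2]
  a=39..40: none
  a=41: (41, -36, 49), (41, 36, 49)  [2]
  a=42: (42, -34, 47), (42, -22, 43), (42, 22, 43), (42, 34, 47)  [4]
  a=43..47: none
Total reduced forms: 1 + 1 + 2 + 1 + 2 + 2 + 2 + 1 + 2 + 2 + 2 + 2 + 2 + 2 + 4 + 2 + 2 + 2 + 2 + 4 + 2 + 2 + 2 + 2 + 4 = 52
h = 52

52


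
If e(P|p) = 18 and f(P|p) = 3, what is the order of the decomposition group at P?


|D_P| = e * f
= 18 * 3
= 54

54


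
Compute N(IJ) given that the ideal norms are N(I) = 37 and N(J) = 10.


N(IJ) = N(I) * N(J)
= 37 * 10
= 370

370


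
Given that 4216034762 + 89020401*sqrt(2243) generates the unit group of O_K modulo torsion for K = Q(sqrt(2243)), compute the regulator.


epsilon = 4216034762 + 89020401*sqrt(2243)
= 8.4321e+09
R = ln(8.4321e+09)
= 22.8553

22.8553


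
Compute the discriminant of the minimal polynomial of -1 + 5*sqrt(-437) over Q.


The element -1 + 5*sqrt(-437) has minimal polynomial:
x^2 + 2*x + 10926
Discriminant = (2)^2 - 4*(10926)
= 4 - 43704
= -43700

-43700


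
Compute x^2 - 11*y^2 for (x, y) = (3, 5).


x^2 - d*y^2
= 3^2 - 11*5^2
= 9 - 275
= -266

-266


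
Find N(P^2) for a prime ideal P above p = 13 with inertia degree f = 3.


N(P^a) = p^(a*f)
= 13^(2*3)
= 13^6
= 4826809

4826809


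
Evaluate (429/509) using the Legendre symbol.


p = 509 is prime, so compute (429/509) with the reciprocity algorithm (Jacobi-symbol steps: pull out 2s via (2/n), flip via reciprocity, reduce):
  reciprocity: (429/509) -> +(509/429)
  reduce: (80/429)
  pull out 2: (2/429) = -1  (since 429 mod 8 = 5)
  pull out 2: (2/429) = -1  (since 429 mod 8 = 5)
  pull out 2: (2/429) = -1  (since 429 mod 8 = 5)
  pull out 2: (2/429) = -1  (since 429 mod 8 = 5)
  reciprocity: (5/429) -> +(429/5)
  reduce: (4/5)
  pull out 2: (2/5) = -1  (since 5 mod 8 = 5)
  pull out 2: (2/5) = -1  (since 5 mod 8 = 5)
  (1/5) = 1
Product of signs = 1
(429/509) = 1

1


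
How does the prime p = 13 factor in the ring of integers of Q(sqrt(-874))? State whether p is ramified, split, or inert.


K = Q(sqrt(-874)). Since d mod 4 = 2, disc(K) = -3496.
Check p | disc: -3496 mod 13 = 1.
p does not divide disc. Compute Legendre symbol (d/p):
10^((13-1)/2) mod 13 = 1
(d/p) = 1, so p splits: (p) = P*P' with e=1, f=1, g=2.
Therefore p is split.

split


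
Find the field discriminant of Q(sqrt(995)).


For K = Q(sqrt(d)) with d squarefree: disc(K) = d if d = 1 mod 4, and disc(K) = 4d if d = 2 or 3 mod 4.
Here d = 995, and d mod 4 = 3.
d = 3 mod 4, not 1 (O_K = Z[sqrt(d)]), so disc(K) = 4d = 4 * (995) = 3980

3980


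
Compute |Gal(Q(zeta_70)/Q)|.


|Gal(Q(zeta_70)/Q)| = phi(70)
= 24

24


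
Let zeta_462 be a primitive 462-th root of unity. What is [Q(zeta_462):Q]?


The degree equals Euler's totient phi(462).
462 = 2 * 3 * 7 * 11
phi(462) = 120

120


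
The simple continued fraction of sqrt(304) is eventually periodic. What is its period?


Run the CF algorithm for sqrt(304).
a_0 = floor(sqrt(304)) = 17; set m_0=0, q_0=1.
Recurrence: m' = q*a - m,  q' = (d - m'^2)/q,  a' = floor((a_0 + m')/q').
  step 1: m=17, q=15, a=2
  step 2: m=13, q=9, a=3
  step 3: m=14, q=12, a=2
  step 4: m=10, q=17, a=1
  step 5: m=7, q=15, a=1
  step 6: m=8, q=16, a=1
  step 7: m=8, q=15, a=1
  step 8: m=7, q=17, a=1
  step 9: m=10, q=12, a=2
  step 10: m=14, q=9, a=3
  step 11: m=13, q=15, a=2
  step 12: m=17, q=1, a=34
a_12 = 2*a_0 = 34, so the period closes here.
sqrt(304) = [17; 2, 3, 2, 1, 1, 1, 1, 1, 2, 3, 2, 34]
Period length = 12

12


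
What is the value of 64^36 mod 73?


p = 73 is prime and the exponent is (p-1)/2 = 36, so by Euler's criterion 64^36 = (64/73) = +1 or -1 mod 73.
Compute by square-and-multiply:
  36 = 32 + 4 (binary 100100)
  Repeated squaring mod 73: 64^1 = 64, 64^2 = 8, 64^4 = 64, 64^8 = 8, 64^16 = 64, 64^32 = 8
  64^36 = 64^32 * 64^4 = 8 * 64 mod 73
    8 * 64 = 512 = 1 mod 73
  64^36 = 1 mod 73
Result 1: 64 is a quadratic residue mod 73.
64^36 mod 73 = 1

1


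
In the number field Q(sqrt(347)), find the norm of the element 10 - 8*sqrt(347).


N(a + b*sqrt(d)) = a^2 - d*b^2
= (10)^2 - (347)*(-8)^2
= 100 - 22208
= -22108

-22108


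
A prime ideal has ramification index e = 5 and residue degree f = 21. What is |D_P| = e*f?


|D_P| = e * f
= 5 * 21
= 105

105


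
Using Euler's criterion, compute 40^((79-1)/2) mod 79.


p = 79 is prime and the exponent is (p-1)/2 = 39, so by Euler's criterion 40^39 = (40/79) = +1 or -1 mod 79.
Compute by square-and-multiply:
  39 = 32 + 4 + 2 + 1 (binary 100111)
  Repeated squaring mod 79: 40^1 = 40, 40^2 = 20, 40^4 = 5, 40^8 = 25, 40^16 = 72, 40^32 = 49
  40^39 = 40^32 * 40^4 * 40^2 * 40^1 = 49 * 5 * 20 * 40 mod 79
    49 * 5 = 245 = 8 mod 79
    8 * 20 = 160 = 2 mod 79
    2 * 40 = 80 = 1 mod 79
  40^39 = 1 mod 79
Result 1: 40 is a quadratic residue mod 79.
40^39 mod 79 = 1

1


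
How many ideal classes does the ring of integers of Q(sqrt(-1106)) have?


K = Q(sqrt(-1106)). d mod 4 = 2, so D = disc(K) = 4d = -4424
h(K) equals the number of primitive reduced positive-definite forms (a, b, c) = a*x^2 + b*x*y + c*y^2 with b^2 - 4ac = D,
where reduced means |b| <= a <= c, with b >= 0 whenever |b| = a or a = c, and primitive means gcd(a, b, c) = 1.
Reduced forces 3a^2 <= |D| = 4424, so 1 <= a <= 38; b must have the parity of D, and c = (b^2 - D)/(4a) must be an integer >= a.
Enumerate a = 1..38, b in [-a, a]:
  a=1: (1, 0, 1106)  [1]
  a=2: (2, 0, 553)  [1]
  a=3: (3, -2, 369), (3, 2, 369)  [2]
  a=4: none
  a=5: (5, -4, 222), (5, 4, 222)  [2]
  a=6: (6, -4, 185), (6, 4, 185)  [2]
  a=7: (7, 0, 158)  [1]
  a=8: none
  a=9: (9, -2, 123), (9, 2, 123)  [2]
  a=10: (10, -4, 111), (10, 4, 111)  [2]
  a=11: (11, -8, 102), (11, 8, 102)  [2]
  a=12: none
  a=13: (13, -10, 87), (13, 10, 87)  [2]
  a=14: (14, 0, 79)  [1]
  a=15: (15, -14, 77), (15, -4, 74), (15, 4, 74), (15, 14, 77)  [4]
  a=16: none
  a=17: (17, -8, 66), (17, 8, 66)  [2]
  a=18: (18, -16, 65), (18, 16, 65)  [2]
  a=19..20: none
  a=21: (21, -14, 55), (21, 14, 55)  [2]
  a=22: (22, -8, 51), (22, 8, 51)  [2]
  a=23..24: none
  a=25: (25, -24, 50), (25, 24, 50)  [2]
  a=26: (26, -16, 45), (26, 16, 45)  [2]
  a=27: (27, -2, 41), (27, 2, 41)  [2]
  a=28: none
  a=29: (29, -10, 39), (29, 10, 39)  [2]
  a=30: (30, -16, 39), (30, -4, 37), (30, 4, 37), (30, 16, 39)  [4]
  a=31: (31, -28, 42), (31, 28, 42)  [2]
  a=32: none
  a=33: (33, -14, 35), (33, -8, 34), (33, 8, 34), (33, 14, 35)  [4]
  a=34..38: none
Total reduced forms: 1 + 1 + 2 + 2 + 2 + 1 + 2 + 2 + 2 + 2 + 1 + 4 + 2 + 2 + 2 + 2 + 2 + 2 + 2 + 2 + 4 + 2 + 4 = 48
h = 48

48


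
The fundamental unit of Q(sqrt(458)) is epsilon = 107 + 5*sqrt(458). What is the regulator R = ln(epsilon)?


epsilon = 107 + 5*sqrt(458)
= 214.0047
R = ln(214.0047)
= 5.3660

5.3660


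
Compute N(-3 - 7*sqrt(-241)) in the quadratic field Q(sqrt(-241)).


N(a + b*sqrt(d)) = a^2 - d*b^2
= (-3)^2 - (-241)*(-7)^2
= 9 + 11809
= 11818

11818


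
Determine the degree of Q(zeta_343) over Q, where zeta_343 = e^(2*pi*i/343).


The degree equals Euler's totient phi(343).
343 = 7^3
phi(343) = 294

294


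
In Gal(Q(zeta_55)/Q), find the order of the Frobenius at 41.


The Frobenius at p in Gal(Q(zeta_n)/Q) = (Z/nZ)* is the class of p, so its order is ord_55(41), the smallest k >= 1 with 41^k = 1 mod 55.
n = 55 = 5 * 11, phi(55) = 40; the order divides phi(n).
Divisors of 40: 1, 2, 4, 5, 8, 10, 20, 40
Repeated squaring mod 55: 41^1 = 41, 41^2 = 31, 41^4 = 26, 41^8 = 16, 41^16 = 36, 41^32 = 31
Test divisors in increasing order:
  k=1: 41^1 = 41 mod 55
  k=2: 41^2 = 31 mod 55
  k=4: 41^4 = 26 mod 55
  k=5: 41^5 = 26 * 41 = 21 mod 55
  k=8: 41^8 = 16 mod 55
  k=10: 41^10 = 16 * 31 = 1 mod 55  <- first divisor giving 1
Order = 10

10


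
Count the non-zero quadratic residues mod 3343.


For prime p, the number of non-zero quadratic residues is (p-1)/2.
= (3343-1)/2
= 1671

1671


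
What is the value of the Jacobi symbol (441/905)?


Compute (441/905) via quadratic reciprocity:
  reciprocity: (441/905) -> +(905/441)
  reduce: (23/441)
  reciprocity: (23/441) -> +(441/23)
  reduce: (4/23)
  pull out 2: (2/23) = +1  (since 23 mod 8 = 7)
  pull out 2: (2/23) = +1  (since 23 mod 8 = 7)
  (1/23) = 1
Product of signs = 1

1


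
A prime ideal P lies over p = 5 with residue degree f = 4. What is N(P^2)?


N(P^a) = p^(a*f)
= 5^(2*4)
= 5^8
= 390625

390625


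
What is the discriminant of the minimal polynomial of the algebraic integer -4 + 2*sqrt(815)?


The element -4 + 2*sqrt(815) has minimal polynomial:
x^2 + 8*x - 3244
Discriminant = (8)^2 - 4*(-3244)
= 64 + 12976
= 13040

13040


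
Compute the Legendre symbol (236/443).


p = 443 is prime, so compute (236/443) with the reciprocity algorithm (Jacobi-symbol steps: pull out 2s via (2/n), flip via reciprocity, reduce):
  pull out 2: (2/443) = -1  (since 443 mod 8 = 3)
  pull out 2: (2/443) = -1  (since 443 mod 8 = 3)
  reciprocity: (59/443) -> -(443/59)
  reduce: (30/59)
  pull out 2: (2/59) = -1  (since 59 mod 8 = 3)
  reciprocity: (15/59) -> -(59/15)
  reduce: (14/15)
  pull out 2: (2/15) = +1  (since 15 mod 8 = 7)
  reciprocity: (7/15) -> -(15/7)
  reduce: (1/7)
  (1/7) = 1
Product of signs = 1
(236/443) = 1

1


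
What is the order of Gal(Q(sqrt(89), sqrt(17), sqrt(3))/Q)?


The 3 square roots of distinct primes are multiplicatively independent over Q,
so [K:Q] = 2^3 and Gal(K/Q) is isomorphic to (Z/2Z)^3.
|Gal| = 2^3 = 8

8


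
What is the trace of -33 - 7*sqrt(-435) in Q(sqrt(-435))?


Tr(a + b*sqrt(d)) = (a + b*sqrt(d)) + (a - b*sqrt(d)) = 2a
= 2 * (-33)
= -66

-66


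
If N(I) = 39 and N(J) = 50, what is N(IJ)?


N(IJ) = N(I) * N(J)
= 39 * 50
= 1950

1950


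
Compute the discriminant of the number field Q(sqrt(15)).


For K = Q(sqrt(d)) with d squarefree: disc(K) = d if d = 1 mod 4, and disc(K) = 4d if d = 2 or 3 mod 4.
Here d = 15, and d mod 4 = 3.
d = 3 mod 4, not 1 (O_K = Z[sqrt(d)]), so disc(K) = 4d = 4 * (15) = 60

60


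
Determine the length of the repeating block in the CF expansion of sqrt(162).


Run the CF algorithm for sqrt(162).
a_0 = floor(sqrt(162)) = 12; set m_0=0, q_0=1.
Recurrence: m' = q*a - m,  q' = (d - m'^2)/q,  a' = floor((a_0 + m')/q').
  step 1: m=12, q=18, a=1
  step 2: m=6, q=7, a=2
  step 3: m=8, q=14, a=1
  step 4: m=6, q=9, a=2
  step 5: m=12, q=2, a=12
  step 6: m=12, q=9, a=2
  step 7: m=6, q=14, a=1
  step 8: m=8, q=7, a=2
  step 9: m=6, q=18, a=1
  step 10: m=12, q=1, a=24
a_10 = 2*a_0 = 24, so the period closes here.
sqrt(162) = [12; 1, 2, 1, 2, 12, 2, 1, 2, 1, 24]
Period length = 10

10


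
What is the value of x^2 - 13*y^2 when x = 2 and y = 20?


x^2 - d*y^2
= 2^2 - 13*20^2
= 4 - 5200
= -5196

-5196


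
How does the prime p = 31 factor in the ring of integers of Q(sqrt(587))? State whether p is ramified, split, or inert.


K = Q(sqrt(587)). Since d mod 4 = 3, disc(K) = 2348.
Check p | disc: 2348 mod 31 = 23.
p does not divide disc. Compute Legendre symbol (d/p):
29^((31-1)/2) mod 31 = -1
(d/p) = -1, so p is inert: (p) stays prime with e=1, f=2, g=1.
Therefore p is inert.

inert


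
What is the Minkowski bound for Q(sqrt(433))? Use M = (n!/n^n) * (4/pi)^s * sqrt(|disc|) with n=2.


d = 433, d mod 4 = 1, so disc(K) = d = 433; |disc(K)| = 433
Real quadratic field, so n = 2, s = r2 = 0, r1 = 2
M = (n!/n^n) * (4/pi)^s * sqrt(|disc(K)|) = (2!/2^2) * (4/pi)^0 * sqrt(433)
= 0.5 * 1.000000 * 20.808652
= 10.4043

10.4043


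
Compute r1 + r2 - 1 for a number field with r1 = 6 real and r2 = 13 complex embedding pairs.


By Dirichlet's unit theorem:
rank = r1 + r2 - 1
= 6 + 13 - 1
= 18

18


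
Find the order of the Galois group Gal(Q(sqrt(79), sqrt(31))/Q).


The 2 square roots of distinct primes are multiplicatively independent over Q,
so [K:Q] = 2^2 and Gal(K/Q) is isomorphic to (Z/2Z)^2.
|Gal| = 2^2 = 4

4


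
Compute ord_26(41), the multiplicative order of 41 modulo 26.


We want ord_26(41), the smallest k >= 1 with 41^k = 1 mod 26.
n = 26 = 2 * 13, phi(26) = 12; the order divides phi(n).
Divisors of 12: 1, 2, 3, 4, 6, 12
Repeated squaring mod 26: 41^1 = 15, 41^2 = 17, 41^4 = 3, 41^8 = 9
Test divisors in increasing order:
  k=1: 41^1 = 15 mod 26
  k=2: 41^2 = 17 mod 26
  k=3: 41^3 = 17 * 15 = 21 mod 26
  k=4: 41^4 = 3 mod 26
  k=6: 41^6 = 3 * 17 = 25 mod 26
  k=12: 41^12 = 9 * 3 = 1 mod 26  <- first divisor giving 1
Order = 12

12


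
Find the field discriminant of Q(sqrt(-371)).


For K = Q(sqrt(d)) with d squarefree: disc(K) = d if d = 1 mod 4, and disc(K) = 4d if d = 2 or 3 mod 4.
Here d = -371, and d mod 4 = 1.
d = 1 mod 4 (O_K = Z[(1+sqrt(d))/2]), so disc(K) = d = -371

-371


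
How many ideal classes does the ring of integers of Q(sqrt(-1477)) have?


K = Q(sqrt(-1477)). d mod 4 = 3, so D = disc(K) = 4d = -5908
h(K) equals the number of primitive reduced positive-definite forms (a, b, c) = a*x^2 + b*x*y + c*y^2 with b^2 - 4ac = D,
where reduced means |b| <= a <= c, with b >= 0 whenever |b| = a or a = c, and primitive means gcd(a, b, c) = 1.
Reduced forces 3a^2 <= |D| = 5908, so 1 <= a <= 44; b must have the parity of D, and c = (b^2 - D)/(4a) must be an integer >= a.
Enumerate a = 1..44, b in [-a, a]:
  a=1: (1, 0, 1477)  [1]
  a=2: (2, 2, 739)  [1]
  a=3..6: none
  a=7: (7, 0, 211)  [1]
  a=8..13: none
  a=14: (14, 14, 109)  [1]
  a=15..16: none
  a=17: (17, -12, 89), (17, 12, 89)  [2]
  a=18: none
  a=19: (19, -18, 82), (19, 18, 82)  [2]
  a=20..22: none
  a=23: (23, -16, 67), (23, 16, 67)  [2]
  a=24..33: none
  a=34: (34, -22, 47), (34, 22, 47)  [2]
  a=35..36: none
  a=37: (37, -30, 46), (37, 30, 46)  [2]
  a=38: (38, -18, 41), (38, 18, 41)  [2]
  a=39..44: none
Total reduced forms: 1 + 1 + 1 + 1 + 2 + 2 + 2 + 2 + 2 + 2 = 16
h = 16

16


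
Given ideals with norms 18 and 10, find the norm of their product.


N(IJ) = N(I) * N(J)
= 18 * 10
= 180

180


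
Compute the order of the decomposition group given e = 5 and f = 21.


|D_P| = e * f
= 5 * 21
= 105

105


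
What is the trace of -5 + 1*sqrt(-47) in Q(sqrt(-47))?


Tr(a + b*sqrt(d)) = (a + b*sqrt(d)) + (a - b*sqrt(d)) = 2a
= 2 * (-5)
= -10

-10


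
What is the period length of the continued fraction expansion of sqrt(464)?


Run the CF algorithm for sqrt(464).
a_0 = floor(sqrt(464)) = 21; set m_0=0, q_0=1.
Recurrence: m' = q*a - m,  q' = (d - m'^2)/q,  a' = floor((a_0 + m')/q').
  step 1: m=21, q=23, a=1
  step 2: m=2, q=20, a=1
  step 3: m=18, q=7, a=5
  step 4: m=17, q=25, a=1
  step 5: m=8, q=16, a=1
  step 6: m=8, q=25, a=1
  step 7: m=17, q=7, a=5
  step 8: m=18, q=20, a=1
  step 9: m=2, q=23, a=1
  step 10: m=21, q=1, a=42
a_10 = 2*a_0 = 42, so the period closes here.
sqrt(464) = [21; 1, 1, 5, 1, 1, 1, 5, 1, 1, 42]
Period length = 10

10


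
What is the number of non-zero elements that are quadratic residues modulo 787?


For prime p, the number of non-zero quadratic residues is (p-1)/2.
= (787-1)/2
= 393

393


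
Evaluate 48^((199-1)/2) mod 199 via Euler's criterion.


p = 199 is prime and the exponent is (p-1)/2 = 99, so by Euler's criterion 48^99 = (48/199) = +1 or -1 mod 199.
Compute by square-and-multiply:
  99 = 64 + 32 + 2 + 1 (binary 1100011)
  Repeated squaring mod 199: 48^1 = 48, 48^2 = 115, 48^4 = 91, 48^8 = 122, 48^16 = 158, 48^32 = 89, 48^64 = 160
  48^99 = 48^64 * 48^32 * 48^2 * 48^1 = 160 * 89 * 115 * 48 mod 199
    160 * 89 = 14240 = 111 mod 199
    111 * 115 = 12765 = 29 mod 199
    29 * 48 = 1392 = 198 mod 199
  48^99 = 198 mod 199
Result 198 = p - 1 = -1 mod 199: 48 is a quadratic non-residue mod 199. As a residue in [0, p-1] the value is 198.
48^99 mod 199 = 198

198


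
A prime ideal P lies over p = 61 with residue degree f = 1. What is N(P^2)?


N(P^a) = p^(a*f)
= 61^(2*1)
= 61^2
= 3721

3721


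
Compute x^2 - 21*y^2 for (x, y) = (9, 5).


x^2 - d*y^2
= 9^2 - 21*5^2
= 81 - 525
= -444

-444


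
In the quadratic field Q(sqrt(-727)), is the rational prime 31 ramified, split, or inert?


K = Q(sqrt(-727)). Since d mod 4 = 1, disc(K) = -727.
Check p | disc: -727 mod 31 = 17.
p does not divide disc. Compute Legendre symbol (d/p):
17^((31-1)/2) mod 31 = -1
(d/p) = -1, so p is inert: (p) stays prime with e=1, f=2, g=1.
Therefore p is inert.

inert


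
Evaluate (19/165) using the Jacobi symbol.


Compute (19/165) via quadratic reciprocity:
  reciprocity: (19/165) -> +(165/19)
  reduce: (13/19)
  reciprocity: (13/19) -> +(19/13)
  reduce: (6/13)
  pull out 2: (2/13) = -1  (since 13 mod 8 = 5)
  reciprocity: (3/13) -> +(13/3)
  reduce: (1/3)
  (1/3) = 1
Product of signs = -1

-1


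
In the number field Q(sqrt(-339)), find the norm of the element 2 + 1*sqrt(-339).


N(a + b*sqrt(d)) = a^2 - d*b^2
= (2)^2 - (-339)*(1)^2
= 4 + 339
= 343

343


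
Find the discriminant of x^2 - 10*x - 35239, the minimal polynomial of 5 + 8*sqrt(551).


The element 5 + 8*sqrt(551) has minimal polynomial:
x^2 - 10*x - 35239
Discriminant = (-10)^2 - 4*(-35239)
= 100 + 140956
= 141056

141056


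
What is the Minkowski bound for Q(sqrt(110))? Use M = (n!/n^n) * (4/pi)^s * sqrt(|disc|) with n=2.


d = 110, d mod 4 = 2, so disc(K) = 4d = 440; |disc(K)| = 440
Real quadratic field, so n = 2, s = r2 = 0, r1 = 2
M = (n!/n^n) * (4/pi)^s * sqrt(|disc(K)|) = (2!/2^2) * (4/pi)^0 * sqrt(440)
= 0.5 * 1.000000 * 20.976177
= 10.4881

10.4881


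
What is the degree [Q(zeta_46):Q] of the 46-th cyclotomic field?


The degree equals Euler's totient phi(46).
46 = 2 * 23
phi(46) = 22

22


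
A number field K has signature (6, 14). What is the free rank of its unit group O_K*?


By Dirichlet's unit theorem:
rank = r1 + r2 - 1
= 6 + 14 - 1
= 19

19


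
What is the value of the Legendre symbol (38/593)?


p = 593 is prime, so compute (38/593) with the reciprocity algorithm (Jacobi-symbol steps: pull out 2s via (2/n), flip via reciprocity, reduce):
  pull out 2: (2/593) = +1  (since 593 mod 8 = 1)
  reciprocity: (19/593) -> +(593/19)
  reduce: (4/19)
  pull out 2: (2/19) = -1  (since 19 mod 8 = 3)
  pull out 2: (2/19) = -1  (since 19 mod 8 = 3)
  (1/19) = 1
Product of signs = 1
(38/593) = 1

1


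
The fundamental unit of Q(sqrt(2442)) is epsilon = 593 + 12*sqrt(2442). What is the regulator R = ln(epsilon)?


epsilon = 593 + 12*sqrt(2442)
= 1185.9992
R = ln(1185.9992)
= 7.0783

7.0783


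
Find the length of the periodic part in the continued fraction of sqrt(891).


Run the CF algorithm for sqrt(891).
a_0 = floor(sqrt(891)) = 29; set m_0=0, q_0=1.
Recurrence: m' = q*a - m,  q' = (d - m'^2)/q,  a' = floor((a_0 + m')/q').
  step 1: m=29, q=50, a=1
  step 2: m=21, q=9, a=5
  step 3: m=24, q=35, a=1
  step 4: m=11, q=22, a=1
  step 5: m=11, q=35, a=1
  step 6: m=24, q=9, a=5
  step 7: m=21, q=50, a=1
  step 8: m=29, q=1, a=58
a_8 = 2*a_0 = 58, so the period closes here.
sqrt(891) = [29; 1, 5, 1, 1, 1, 5, 1, 58]
Period length = 8

8


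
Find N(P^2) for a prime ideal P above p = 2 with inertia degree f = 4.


N(P^a) = p^(a*f)
= 2^(2*4)
= 2^8
= 256

256


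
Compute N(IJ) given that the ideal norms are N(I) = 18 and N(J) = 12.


N(IJ) = N(I) * N(J)
= 18 * 12
= 216

216


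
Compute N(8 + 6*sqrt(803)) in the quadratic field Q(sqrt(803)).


N(a + b*sqrt(d)) = a^2 - d*b^2
= (8)^2 - (803)*(6)^2
= 64 - 28908
= -28844

-28844


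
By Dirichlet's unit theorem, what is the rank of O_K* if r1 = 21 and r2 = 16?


By Dirichlet's unit theorem:
rank = r1 + r2 - 1
= 21 + 16 - 1
= 36

36


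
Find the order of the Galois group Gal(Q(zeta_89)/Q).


|Gal(Q(zeta_89)/Q)| = phi(89)
= 88

88


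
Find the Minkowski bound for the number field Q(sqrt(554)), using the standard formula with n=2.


d = 554, d mod 4 = 2, so disc(K) = 4d = 2216; |disc(K)| = 2216
Real quadratic field, so n = 2, s = r2 = 0, r1 = 2
M = (n!/n^n) * (4/pi)^s * sqrt(|disc(K)|) = (2!/2^2) * (4/pi)^0 * sqrt(2216)
= 0.5 * 1.000000 * 47.074409
= 23.5372

23.5372


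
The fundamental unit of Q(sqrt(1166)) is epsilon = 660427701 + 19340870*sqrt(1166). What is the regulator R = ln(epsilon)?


epsilon = 660427701 + 19340870*sqrt(1166)
= 1.3209e+09
R = ln(1.3209e+09)
= 21.0015

21.0015


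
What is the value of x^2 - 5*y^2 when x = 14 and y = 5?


x^2 - d*y^2
= 14^2 - 5*5^2
= 196 - 125
= 71

71


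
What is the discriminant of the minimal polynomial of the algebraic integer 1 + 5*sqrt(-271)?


The element 1 + 5*sqrt(-271) has minimal polynomial:
x^2 - 2*x + 6776
Discriminant = (-2)^2 - 4*(6776)
= 4 - 27104
= -27100

-27100


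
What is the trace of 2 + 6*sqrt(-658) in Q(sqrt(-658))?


Tr(a + b*sqrt(d)) = (a + b*sqrt(d)) + (a - b*sqrt(d)) = 2a
= 2 * (2)
= 4

4


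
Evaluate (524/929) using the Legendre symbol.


p = 929 is prime, so compute (524/929) with the reciprocity algorithm (Jacobi-symbol steps: pull out 2s via (2/n), flip via reciprocity, reduce):
  pull out 2: (2/929) = +1  (since 929 mod 8 = 1)
  pull out 2: (2/929) = +1  (since 929 mod 8 = 1)
  reciprocity: (131/929) -> +(929/131)
  reduce: (12/131)
  pull out 2: (2/131) = -1  (since 131 mod 8 = 3)
  pull out 2: (2/131) = -1  (since 131 mod 8 = 3)
  reciprocity: (3/131) -> -(131/3)
  reduce: (2/3)
  pull out 2: (2/3) = -1  (since 3 mod 8 = 3)
  (1/3) = 1
Product of signs = 1
(524/929) = 1

1


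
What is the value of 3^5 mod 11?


p = 11 is prime and the exponent is (p-1)/2 = 5, so by Euler's criterion 3^5 = (3/11) = +1 or -1 mod 11.
Compute by square-and-multiply:
  5 = 4 + 1 (binary 101)
  Repeated squaring mod 11: 3^1 = 3, 3^2 = 9, 3^4 = 4
  3^5 = 3^4 * 3^1 = 4 * 3 mod 11
    4 * 3 = 12 = 1 mod 11
  3^5 = 1 mod 11
Result 1: 3 is a quadratic residue mod 11.
3^5 mod 11 = 1

1


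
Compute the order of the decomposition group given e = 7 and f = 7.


|D_P| = e * f
= 7 * 7
= 49

49


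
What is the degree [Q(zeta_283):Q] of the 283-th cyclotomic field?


The degree equals Euler's totient phi(283).
283 = 283
phi(283) = 282

282


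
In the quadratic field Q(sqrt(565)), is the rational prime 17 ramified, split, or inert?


K = Q(sqrt(565)). Since d mod 4 = 1, disc(K) = 565.
Check p | disc: 565 mod 17 = 4.
p does not divide disc. Compute Legendre symbol (d/p):
4^((17-1)/2) mod 17 = 1
(d/p) = 1, so p splits: (p) = P*P' with e=1, f=1, g=2.
Therefore p is split.

split


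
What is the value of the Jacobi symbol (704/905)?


Compute (704/905) via quadratic reciprocity:
  pull out 2: (2/905) = +1  (since 905 mod 8 = 1)
  pull out 2: (2/905) = +1  (since 905 mod 8 = 1)
  pull out 2: (2/905) = +1  (since 905 mod 8 = 1)
  pull out 2: (2/905) = +1  (since 905 mod 8 = 1)
  pull out 2: (2/905) = +1  (since 905 mod 8 = 1)
  pull out 2: (2/905) = +1  (since 905 mod 8 = 1)
  reciprocity: (11/905) -> +(905/11)
  reduce: (3/11)
  reciprocity: (3/11) -> -(11/3)
  reduce: (2/3)
  pull out 2: (2/3) = -1  (since 3 mod 8 = 3)
  (1/3) = 1
Product of signs = 1

1


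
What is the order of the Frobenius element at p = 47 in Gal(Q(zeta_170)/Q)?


The Frobenius at p in Gal(Q(zeta_n)/Q) = (Z/nZ)* is the class of p, so its order is ord_170(47), the smallest k >= 1 with 47^k = 1 mod 170.
n = 170 = 2 * 5 * 17, phi(170) = 64; the order divides phi(n).
Divisors of 64: 1, 2, 4, 8, 16, 32, 64
Repeated squaring mod 170: 47^1 = 47, 47^2 = 169, 47^4 = 1, 47^8 = 1, 47^16 = 1, 47^32 = 1, 47^64 = 1
Test divisors in increasing order:
  k=1: 47^1 = 47 mod 170
  k=2: 47^2 = 169 mod 170
  k=4: 47^4 = 1 mod 170  <- first divisor giving 1
Order = 4

4


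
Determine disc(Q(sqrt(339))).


For K = Q(sqrt(d)) with d squarefree: disc(K) = d if d = 1 mod 4, and disc(K) = 4d if d = 2 or 3 mod 4.
Here d = 339, and d mod 4 = 3.
d = 3 mod 4, not 1 (O_K = Z[sqrt(d)]), so disc(K) = 4d = 4 * (339) = 1356

1356


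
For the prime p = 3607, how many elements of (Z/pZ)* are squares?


For prime p, the number of non-zero quadratic residues is (p-1)/2.
= (3607-1)/2
= 1803

1803


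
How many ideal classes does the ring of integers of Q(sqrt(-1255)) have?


K = Q(sqrt(-1255)). d mod 4 = 1, so D = disc(K) = d = -1255
h(K) equals the number of primitive reduced positive-definite forms (a, b, c) = a*x^2 + b*x*y + c*y^2 with b^2 - 4ac = D,
where reduced means |b| <= a <= c, with b >= 0 whenever |b| = a or a = c, and primitive means gcd(a, b, c) = 1.
Reduced forces 3a^2 <= |D| = 1255, so 1 <= a <= 20; b must have the parity of D, and c = (b^2 - D)/(4a) must be an integer >= a.
Enumerate a = 1..20, b in [-a, a]:
  a=1: (1, 1, 314)  [1]
  a=2: (2, -1, 157), (2, 1, 157)  [2]
  a=3: none
  a=4: (4, -3, 79), (4, 3, 79)  [2]
  a=5: (5, 5, 64)  [1]
  a=6..7: none
  a=8: (8, -5, 40), (8, 5, 40)  [2]
  a=9: none
  a=10: (10, -5, 32), (10, 5, 32)  [2]
  a=11..15: none
  a=16: (16, -5, 20), (16, 5, 20)  [2]
  a=17..20: none
Total reduced forms: 1 + 2 + 2 + 1 + 2 + 2 + 2 = 12
h = 12

12


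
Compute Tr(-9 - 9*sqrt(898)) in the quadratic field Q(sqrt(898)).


Tr(a + b*sqrt(d)) = (a + b*sqrt(d)) + (a - b*sqrt(d)) = 2a
= 2 * (-9)
= -18

-18


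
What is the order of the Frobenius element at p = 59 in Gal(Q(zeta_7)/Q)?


The Frobenius at p in Gal(Q(zeta_n)/Q) = (Z/nZ)* is the class of p, so its order is ord_7(59), the smallest k >= 1 with 59^k = 1 mod 7.
n = 7 = 7, phi(7) = 6; the order divides phi(n).
Divisors of 6: 1, 2, 3, 6
Repeated squaring mod 7: 59^1 = 3, 59^2 = 2, 59^4 = 4
Test divisors in increasing order:
  k=1: 59^1 = 3 mod 7
  k=2: 59^2 = 2 mod 7
  k=3: 59^3 = 2 * 3 = 6 mod 7
  k=6: 59^6 = 4 * 2 = 1 mod 7  <- first divisor giving 1
Order = 6

6


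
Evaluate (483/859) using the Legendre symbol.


p = 859 is prime, so compute (483/859) with the reciprocity algorithm (Jacobi-symbol steps: pull out 2s via (2/n), flip via reciprocity, reduce):
  reciprocity: (483/859) -> -(859/483)
  reduce: (376/483)
  pull out 2: (2/483) = -1  (since 483 mod 8 = 3)
  pull out 2: (2/483) = -1  (since 483 mod 8 = 3)
  pull out 2: (2/483) = -1  (since 483 mod 8 = 3)
  reciprocity: (47/483) -> -(483/47)
  reduce: (13/47)
  reciprocity: (13/47) -> +(47/13)
  reduce: (8/13)
  pull out 2: (2/13) = -1  (since 13 mod 8 = 5)
  pull out 2: (2/13) = -1  (since 13 mod 8 = 5)
  pull out 2: (2/13) = -1  (since 13 mod 8 = 5)
  (1/13) = 1
Product of signs = 1
(483/859) = 1

1


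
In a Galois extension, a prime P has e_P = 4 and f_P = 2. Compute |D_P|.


|D_P| = e * f
= 4 * 2
= 8

8


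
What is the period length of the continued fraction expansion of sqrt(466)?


Run the CF algorithm for sqrt(466).
a_0 = floor(sqrt(466)) = 21; set m_0=0, q_0=1.
Recurrence: m' = q*a - m,  q' = (d - m'^2)/q,  a' = floor((a_0 + m')/q').
  step 1: m=21, q=25, a=1
  step 2: m=4, q=18, a=1
  step 3: m=14, q=15, a=2
  step 4: m=16, q=14, a=2
  step 5: m=12, q=23, a=1
  step 6: m=11, q=15, a=2
  step 7: m=19, q=7, a=5
  step 8: m=16, q=30, a=1
  step 9: m=14, q=9, a=3
  step 10: m=13, q=33, a=1
  step 11: m=20, q=2, a=20
  step 12: m=20, q=33, a=1
  step 13: m=13, q=9, a=3
  step 14: m=14, q=30, a=1
  step 15: m=16, q=7, a=5
  step 16: m=19, q=15, a=2
  step 17: m=11, q=23, a=1
  step 18: m=12, q=14, a=2
  step 19: m=16, q=15, a=2
  step 20: m=14, q=18, a=1
  step 21: m=4, q=25, a=1
  step 22: m=21, q=1, a=42
a_22 = 2*a_0 = 42, so the period closes here.
sqrt(466) = [21; 1, 1, 2, 2, 1, 2, 5, 1, 3, 1, 20, 1, 3, 1, 5, 2, 1, 2, 2, 1, 1, 42]
Period length = 22

22


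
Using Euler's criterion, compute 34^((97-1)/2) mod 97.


p = 97 is prime and the exponent is (p-1)/2 = 48, so by Euler's criterion 34^48 = (34/97) = +1 or -1 mod 97.
Compute by square-and-multiply:
  48 = 32 + 16 (binary 110000)
  Repeated squaring mod 97: 34^1 = 34, 34^2 = 89, 34^4 = 64, 34^8 = 22, 34^16 = 96, 34^32 = 1
  34^48 = 34^32 * 34^16 = 1 * 96 mod 97
    1 * 96 = 96 = 96 mod 97
  34^48 = 96 mod 97
Result 96 = p - 1 = -1 mod 97: 34 is a quadratic non-residue mod 97. As a residue in [0, p-1] the value is 96.
34^48 mod 97 = 96

96


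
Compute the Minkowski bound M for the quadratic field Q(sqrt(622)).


d = 622, d mod 4 = 2, so disc(K) = 4d = 2488; |disc(K)| = 2488
Real quadratic field, so n = 2, s = r2 = 0, r1 = 2
M = (n!/n^n) * (4/pi)^s * sqrt(|disc(K)|) = (2!/2^2) * (4/pi)^0 * sqrt(2488)
= 0.5 * 1.000000 * 49.879856
= 24.9399

24.9399


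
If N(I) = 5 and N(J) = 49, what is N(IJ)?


N(IJ) = N(I) * N(J)
= 5 * 49
= 245

245


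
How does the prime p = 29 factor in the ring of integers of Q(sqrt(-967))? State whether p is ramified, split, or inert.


K = Q(sqrt(-967)). Since d mod 4 = 1, disc(K) = -967.
Check p | disc: -967 mod 29 = 19.
p does not divide disc. Compute Legendre symbol (d/p):
19^((29-1)/2) mod 29 = -1
(d/p) = -1, so p is inert: (p) stays prime with e=1, f=2, g=1.
Therefore p is inert.

inert


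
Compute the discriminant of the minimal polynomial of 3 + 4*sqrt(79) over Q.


The element 3 + 4*sqrt(79) has minimal polynomial:
x^2 - 6*x - 1255
Discriminant = (-6)^2 - 4*(-1255)
= 36 + 5020
= 5056

5056


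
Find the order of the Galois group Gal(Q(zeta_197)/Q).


|Gal(Q(zeta_197)/Q)| = phi(197)
= 196

196


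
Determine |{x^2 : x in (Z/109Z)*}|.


For prime p, the number of non-zero quadratic residues is (p-1)/2.
= (109-1)/2
= 54

54


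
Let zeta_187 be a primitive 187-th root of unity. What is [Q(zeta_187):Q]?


The degree equals Euler's totient phi(187).
187 = 11 * 17
phi(187) = 160

160


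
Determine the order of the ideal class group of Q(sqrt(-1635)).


K = Q(sqrt(-1635)). d mod 4 = 1, so D = disc(K) = d = -1635
h(K) equals the number of primitive reduced positive-definite forms (a, b, c) = a*x^2 + b*x*y + c*y^2 with b^2 - 4ac = D,
where reduced means |b| <= a <= c, with b >= 0 whenever |b| = a or a = c, and primitive means gcd(a, b, c) = 1.
Reduced forces 3a^2 <= |D| = 1635, so 1 <= a <= 23; b must have the parity of D, and c = (b^2 - D)/(4a) must be an integer >= a.
Enumerate a = 1..23, b in [-a, a]:
  a=1: (1, 1, 409)  [1]
  a=2: none
  a=3: (3, 3, 137)  [1]
  a=4: none
  a=5: (5, 5, 83)  [1]
  a=6..10: none
  a=11: (11, -9, 39), (11, 9, 39)  [2]
  a=12: none
  a=13: (13, -9, 33), (13, 9, 33)  [2]
  a=14: none
  a=15: (15, 15, 31)  [1]
  a=16..23: none
Total reduced forms: 1 + 1 + 1 + 2 + 2 + 1 = 8
h = 8

8


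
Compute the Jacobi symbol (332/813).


Compute (332/813) via quadratic reciprocity:
  pull out 2: (2/813) = -1  (since 813 mod 8 = 5)
  pull out 2: (2/813) = -1  (since 813 mod 8 = 5)
  reciprocity: (83/813) -> +(813/83)
  reduce: (66/83)
  pull out 2: (2/83) = -1  (since 83 mod 8 = 3)
  reciprocity: (33/83) -> +(83/33)
  reduce: (17/33)
  reciprocity: (17/33) -> +(33/17)
  reduce: (16/17)
  pull out 2: (2/17) = +1  (since 17 mod 8 = 1)
  pull out 2: (2/17) = +1  (since 17 mod 8 = 1)
  pull out 2: (2/17) = +1  (since 17 mod 8 = 1)
  pull out 2: (2/17) = +1  (since 17 mod 8 = 1)
  (1/17) = 1
Product of signs = -1

-1


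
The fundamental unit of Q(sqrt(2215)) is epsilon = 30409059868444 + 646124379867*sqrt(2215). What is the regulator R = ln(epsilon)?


epsilon = 30409059868444 + 646124379867*sqrt(2215)
= 6.0818e+13
R = ln(6.0818e+13)
= 31.7389

31.7389


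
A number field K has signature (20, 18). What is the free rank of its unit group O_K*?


By Dirichlet's unit theorem:
rank = r1 + r2 - 1
= 20 + 18 - 1
= 37

37


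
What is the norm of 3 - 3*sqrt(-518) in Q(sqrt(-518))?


N(a + b*sqrt(d)) = a^2 - d*b^2
= (3)^2 - (-518)*(-3)^2
= 9 + 4662
= 4671

4671


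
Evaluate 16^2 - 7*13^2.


x^2 - d*y^2
= 16^2 - 7*13^2
= 256 - 1183
= -927

-927


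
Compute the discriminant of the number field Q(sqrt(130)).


For K = Q(sqrt(d)) with d squarefree: disc(K) = d if d = 1 mod 4, and disc(K) = 4d if d = 2 or 3 mod 4.
Here d = 130, and d mod 4 = 2.
d = 2 mod 4, not 1 (O_K = Z[sqrt(d)]), so disc(K) = 4d = 4 * (130) = 520

520


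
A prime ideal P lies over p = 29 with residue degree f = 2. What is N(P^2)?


N(P^a) = p^(a*f)
= 29^(2*2)
= 29^4
= 707281

707281


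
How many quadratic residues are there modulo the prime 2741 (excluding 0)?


For prime p, the number of non-zero quadratic residues is (p-1)/2.
= (2741-1)/2
= 1370

1370


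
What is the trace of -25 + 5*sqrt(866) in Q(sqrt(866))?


Tr(a + b*sqrt(d)) = (a + b*sqrt(d)) + (a - b*sqrt(d)) = 2a
= 2 * (-25)
= -50

-50
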